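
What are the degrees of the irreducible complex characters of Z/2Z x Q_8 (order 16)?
Dimensions: 1, 1, 1, 1, 1, 1, 1, 1, 2, 2

Proof sketch: There are 10 irreducibles (= number of conjugacy classes). Their dimensions d_i satisfy sum d_i^2 = |G| = 16: 1 + 1 + 1 + 1 + 1 + 1 + 1 + 1 + 4 + 4 = 16. (For the product with Z/2Z: each of the 2 1-dim characters of Z/2Z tensors with each irrep of Q_8, giving 2 copies of each Q_8-dimension.)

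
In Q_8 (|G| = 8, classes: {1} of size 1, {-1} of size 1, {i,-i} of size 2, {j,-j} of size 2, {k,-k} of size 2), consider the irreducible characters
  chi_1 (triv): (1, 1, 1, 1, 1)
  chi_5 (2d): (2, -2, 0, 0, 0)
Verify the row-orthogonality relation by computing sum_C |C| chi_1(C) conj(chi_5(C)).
Sum = 0; so <chi_1, chi_5> = 0 (distinct irreducibles are orthogonal).

Justification: Compute term by term over conjugacy classes (|C| * chi_1(C) * conj(chi_5(C))):
  1*(1)*conj(2) + 1*(1)*conj(-2) + 2*(1)*conj(0) + 2*(1)*conj(0) + 2*(1)*conj(0)
  = (2) + (-2) + (0) + (0) + (0)
  = 0.
Dividing by |G| = 8 gives 0/8 = 0, matching the row-orthogonality relation <chi_1, chi_5> = [chi_1 = chi_5].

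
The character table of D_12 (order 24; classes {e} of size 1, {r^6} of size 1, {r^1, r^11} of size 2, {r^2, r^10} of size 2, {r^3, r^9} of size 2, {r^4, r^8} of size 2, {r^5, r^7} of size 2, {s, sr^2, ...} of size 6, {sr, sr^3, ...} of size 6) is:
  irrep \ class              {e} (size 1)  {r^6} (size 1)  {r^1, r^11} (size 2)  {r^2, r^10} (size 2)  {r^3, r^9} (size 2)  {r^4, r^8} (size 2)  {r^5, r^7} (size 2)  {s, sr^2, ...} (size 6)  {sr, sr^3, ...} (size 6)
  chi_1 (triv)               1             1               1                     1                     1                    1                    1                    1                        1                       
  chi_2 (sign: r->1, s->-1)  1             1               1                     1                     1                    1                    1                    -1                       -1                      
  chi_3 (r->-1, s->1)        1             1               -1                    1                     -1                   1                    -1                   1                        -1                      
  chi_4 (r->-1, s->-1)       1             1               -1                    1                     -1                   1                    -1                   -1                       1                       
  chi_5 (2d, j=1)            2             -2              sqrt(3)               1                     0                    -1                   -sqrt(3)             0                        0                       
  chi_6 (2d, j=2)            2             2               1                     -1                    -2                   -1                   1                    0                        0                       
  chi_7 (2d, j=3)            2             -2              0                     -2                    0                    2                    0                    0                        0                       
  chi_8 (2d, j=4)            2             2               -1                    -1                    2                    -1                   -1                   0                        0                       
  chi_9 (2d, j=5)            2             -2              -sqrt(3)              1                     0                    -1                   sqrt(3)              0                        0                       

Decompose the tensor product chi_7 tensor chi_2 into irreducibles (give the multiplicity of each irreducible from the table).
chi_7 tensor chi_2 = chi_7 (all other irreducibles have multiplicity 0).

Justification: The character of a tensor product is the pointwise product (chi_7 * chi_2)(C) = chi_7(C) * chi_2(C):
  {e}: (2)*(1), {r^6}: (-2)*(1), {r^1, r^11}: (0)*(1), {r^2, r^10}: (-2)*(1), {r^3, r^9}: (0)*(1), {r^4, r^8}: (2)*(1), {r^5, r^7}: (0)*(1), {s, sr^2, ...}: (0)*(-1), {sr, sr^3, ...}: (0)*(-1)
so (chi_7 * chi_2) takes values
  {e} -> 2, {r^6} -> -2, {r^1, r^11} -> 0, {r^2, r^10} -> -2, {r^3, r^9} -> 0, {r^4, r^8} -> 2, {r^5, r^7} -> 0, {s, sr^2, ...} -> 0, {sr, sr^3, ...} -> 0.
Now take the inner product of this character with each irreducible chi from the table, <chi_7*chi_2, chi> = (1/24) sum_C |C| (chi_7*chi_2)(C) conj(chi(C)):
  <chi_7*chi_2, chi_1> = (1/24)[1*(2)*conj(1) + 1*(-2)*conj(1) + 2*(0)*conj(1) + 2*(-2)*conj(1) + 2*(0)*conj(1) + 2*(2)*conj(1) + 2*(0)*conj(1) + 6*(0)*conj(1) + 6*(0)*conj(1)]
      = (1/24)[(2) + (-2) + (0) + (-4) + (0) + (4) + (0) + (0) + (0)] = 0/24 = 0
  <chi_7*chi_2, chi_2> = (1/24)[1*(2)*conj(1) + 1*(-2)*conj(1) + 2*(0)*conj(1) + 2*(-2)*conj(1) + 2*(0)*conj(1) + 2*(2)*conj(1) + 2*(0)*conj(1) + 6*(0)*conj(-1) + 6*(0)*conj(-1)]
      = (1/24)[(2) + (-2) + (0) + (-4) + (0) + (4) + (0) + (0) + (0)] = 0/24 = 0
  <chi_7*chi_2, chi_3> = (1/24)[1*(2)*conj(1) + 1*(-2)*conj(1) + 2*(0)*conj(-1) + 2*(-2)*conj(1) + 2*(0)*conj(-1) + 2*(2)*conj(1) + 2*(0)*conj(-1) + 6*(0)*conj(1) + 6*(0)*conj(-1)]
      = (1/24)[(2) + (-2) + (0) + (-4) + (0) + (4) + (0) + (0) + (0)] = 0/24 = 0
  <chi_7*chi_2, chi_4> = (1/24)[1*(2)*conj(1) + 1*(-2)*conj(1) + 2*(0)*conj(-1) + 2*(-2)*conj(1) + 2*(0)*conj(-1) + 2*(2)*conj(1) + 2*(0)*conj(-1) + 6*(0)*conj(-1) + 6*(0)*conj(1)]
      = (1/24)[(2) + (-2) + (0) + (-4) + (0) + (4) + (0) + (0) + (0)] = 0/24 = 0
  <chi_7*chi_2, chi_5> = (1/24)[1*(2)*conj(2) + 1*(-2)*conj(-2) + 2*(0)*conj(sqrt(3)) + 2*(-2)*conj(1) + 2*(0)*conj(0) + 2*(2)*conj(-1) + 2*(0)*conj(-sqrt(3)) + 6*(0)*conj(0) + 6*(0)*conj(0)]
      = (1/24)[(4) + (4) + (0) + (-4) + (0) + (-4) + (0) + (0) + (0)] = 0/24 = 0
  <chi_7*chi_2, chi_6> = (1/24)[1*(2)*conj(2) + 1*(-2)*conj(2) + 2*(0)*conj(1) + 2*(-2)*conj(-1) + 2*(0)*conj(-2) + 2*(2)*conj(-1) + 2*(0)*conj(1) + 6*(0)*conj(0) + 6*(0)*conj(0)]
      = (1/24)[(4) + (-4) + (0) + (4) + (0) + (-4) + (0) + (0) + (0)] = 0/24 = 0
  <chi_7*chi_2, chi_7> = (1/24)[1*(2)*conj(2) + 1*(-2)*conj(-2) + 2*(0)*conj(0) + 2*(-2)*conj(-2) + 2*(0)*conj(0) + 2*(2)*conj(2) + 2*(0)*conj(0) + 6*(0)*conj(0) + 6*(0)*conj(0)]
      = (1/24)[(4) + (4) + (0) + (8) + (0) + (8) + (0) + (0) + (0)] = 24/24 = 1
  <chi_7*chi_2, chi_8> = (1/24)[1*(2)*conj(2) + 1*(-2)*conj(2) + 2*(0)*conj(-1) + 2*(-2)*conj(-1) + 2*(0)*conj(2) + 2*(2)*conj(-1) + 2*(0)*conj(-1) + 6*(0)*conj(0) + 6*(0)*conj(0)]
      = (1/24)[(4) + (-4) + (0) + (4) + (0) + (-4) + (0) + (0) + (0)] = 0/24 = 0
  <chi_7*chi_2, chi_9> = (1/24)[1*(2)*conj(2) + 1*(-2)*conj(-2) + 2*(0)*conj(-sqrt(3)) + 2*(-2)*conj(1) + 2*(0)*conj(0) + 2*(2)*conj(-1) + 2*(0)*conj(sqrt(3)) + 6*(0)*conj(0) + 6*(0)*conj(0)]
      = (1/24)[(4) + (4) + (0) + (-4) + (0) + (-4) + (0) + (0) + (0)] = 0/24 = 0
Hence the multiplicities are chi_7: 1. Dimension check: dim(chi_7)*dim(chi_2) = 2*1 = 2 and sum (mult * dim) = 1*2 = 2.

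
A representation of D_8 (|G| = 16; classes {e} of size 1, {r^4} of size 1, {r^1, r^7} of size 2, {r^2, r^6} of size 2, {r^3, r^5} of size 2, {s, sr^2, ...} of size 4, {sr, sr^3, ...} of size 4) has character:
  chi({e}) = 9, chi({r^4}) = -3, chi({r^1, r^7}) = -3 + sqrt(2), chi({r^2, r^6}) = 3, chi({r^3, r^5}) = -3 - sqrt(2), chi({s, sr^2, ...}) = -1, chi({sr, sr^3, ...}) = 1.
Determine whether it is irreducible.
Not irreducible (reducible): <chi, chi> = 10 > 1.

Proof sketch: <chi, chi> = (1/|G|) sum_C |C| * |chi(C)|^2 = (1/16)[1*|9|^2 + 1*|-3|^2 + 2*|-3 + sqrt(2)|^2 + 2*|3|^2 + 2*|-3 - sqrt(2)|^2 + 4*|-1|^2 + 4*|1|^2]
  = (1/16)[(81) + (9) + (22 - 12*sqrt(2)) + (18) + (12*sqrt(2) + 22) + (4) + (4)] = 160/16 = 10.
A character is irreducible iff <chi, chi> = 1, so this representation is reducible.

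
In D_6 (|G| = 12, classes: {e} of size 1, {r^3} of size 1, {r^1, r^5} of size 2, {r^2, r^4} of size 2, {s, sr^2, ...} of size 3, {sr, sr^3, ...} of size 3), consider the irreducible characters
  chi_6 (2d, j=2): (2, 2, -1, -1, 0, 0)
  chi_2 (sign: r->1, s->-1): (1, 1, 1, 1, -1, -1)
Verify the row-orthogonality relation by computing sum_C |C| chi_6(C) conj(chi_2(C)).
Sum = 0; so <chi_6, chi_2> = 0 (distinct irreducibles are orthogonal).

Argument: Compute term by term over conjugacy classes (|C| * chi_6(C) * conj(chi_2(C))):
  1*(2)*conj(1) + 1*(2)*conj(1) + 2*(-1)*conj(1) + 2*(-1)*conj(1) + 3*(0)*conj(-1) + 3*(0)*conj(-1)
  = (2) + (2) + (-2) + (-2) + (0) + (0)
  = 0.
Dividing by |G| = 12 gives 0/12 = 0, matching the row-orthogonality relation <chi_6, chi_2> = [chi_6 = chi_2].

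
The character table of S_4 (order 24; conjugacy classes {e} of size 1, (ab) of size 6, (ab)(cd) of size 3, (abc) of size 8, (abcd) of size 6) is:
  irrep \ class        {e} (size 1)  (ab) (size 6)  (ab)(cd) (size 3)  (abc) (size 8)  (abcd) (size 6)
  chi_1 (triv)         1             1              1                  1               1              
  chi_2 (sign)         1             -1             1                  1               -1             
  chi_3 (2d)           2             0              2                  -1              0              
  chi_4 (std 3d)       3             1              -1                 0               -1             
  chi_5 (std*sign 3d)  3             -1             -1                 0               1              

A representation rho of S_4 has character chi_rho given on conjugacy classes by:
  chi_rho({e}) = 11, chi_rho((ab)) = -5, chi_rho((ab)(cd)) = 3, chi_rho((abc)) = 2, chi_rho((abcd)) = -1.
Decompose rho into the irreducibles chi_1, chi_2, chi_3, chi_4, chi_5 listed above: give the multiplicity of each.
Multiplicities: chi_1: 0, chi_2: 3, chi_3: 1, chi_4: 0, chi_5: 2.

Why: Use <chi_rho, chi> = (1/|G|) sum_C |C| * chi_rho(C) * conj(chi(C)) with |G| = 24 for each irreducible chi in the table:
  <chi_rho, chi_1> = (1/24)[1*(11)*conj(1) + 6*(-5)*conj(1) + 3*(3)*conj(1) + 8*(2)*conj(1) + 6*(-1)*conj(1)]
      = (1/24)[(11) + (-30) + (9) + (16) + (-6)] = 0/24 = 0
  <chi_rho, chi_2> = (1/24)[1*(11)*conj(1) + 6*(-5)*conj(-1) + 3*(3)*conj(1) + 8*(2)*conj(1) + 6*(-1)*conj(-1)]
      = (1/24)[(11) + (30) + (9) + (16) + (6)] = 72/24 = 3
  <chi_rho, chi_3> = (1/24)[1*(11)*conj(2) + 6*(-5)*conj(0) + 3*(3)*conj(2) + 8*(2)*conj(-1) + 6*(-1)*conj(0)]
      = (1/24)[(22) + (0) + (18) + (-16) + (0)] = 24/24 = 1
  <chi_rho, chi_4> = (1/24)[1*(11)*conj(3) + 6*(-5)*conj(1) + 3*(3)*conj(-1) + 8*(2)*conj(0) + 6*(-1)*conj(-1)]
      = (1/24)[(33) + (-30) + (-9) + (0) + (6)] = 0/24 = 0
  <chi_rho, chi_5> = (1/24)[1*(11)*conj(3) + 6*(-5)*conj(-1) + 3*(3)*conj(-1) + 8*(2)*conj(0) + 6*(-1)*conj(1)]
      = (1/24)[(33) + (30) + (-9) + (0) + (-6)] = 48/24 = 2
Dimension check: dim(rho) = sum (mult * dim) = 0*1 + 3*1 + 1*2 + 0*3 + 2*3 = 11 = chi_rho(e) = 11.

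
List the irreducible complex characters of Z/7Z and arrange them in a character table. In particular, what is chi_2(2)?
Character table of Z/7Z (irreps indexed chi_0,...,chi_6 with chi_k(m) = zeta_7^(k*m), zeta_7 = exp(2*pi*i/7)):
  irrep \ class  {0} (size 1)  {1} (size 1)    {2} (size 1)    {3} (size 1)    {4} (size 1)    {5} (size 1)    {6} (size 1)  
  chi_0          1             1               1               1               1               1               1             
  chi_1          1             exp(2*I*pi/7)   exp(4*I*pi/7)   exp(6*I*pi/7)   exp(-6*I*pi/7)  exp(-4*I*pi/7)  exp(-2*I*pi/7)
  chi_2          1             exp(4*I*pi/7)   exp(-6*I*pi/7)  exp(-2*I*pi/7)  exp(2*I*pi/7)   exp(6*I*pi/7)   exp(-4*I*pi/7)
  chi_3          1             exp(6*I*pi/7)   exp(-2*I*pi/7)  exp(4*I*pi/7)   exp(-4*I*pi/7)  exp(2*I*pi/7)   exp(-6*I*pi/7)
  chi_4          1             exp(-6*I*pi/7)  exp(2*I*pi/7)   exp(-4*I*pi/7)  exp(4*I*pi/7)   exp(-2*I*pi/7)  exp(6*I*pi/7) 
  chi_5          1             exp(-4*I*pi/7)  exp(6*I*pi/7)   exp(2*I*pi/7)   exp(-2*I*pi/7)  exp(-6*I*pi/7)  exp(4*I*pi/7) 
  chi_6          1             exp(-2*I*pi/7)  exp(-4*I*pi/7)  exp(-6*I*pi/7)  exp(6*I*pi/7)   exp(4*I*pi/7)   exp(2*I*pi/7) 

Spot check: chi_2(2) = zeta_7^(2*2) = zeta_7^4 = exp(-6*I*pi/7).

Solution. Z/7Z is abelian, so all 7 irreducible complex representations are 1-dimensional. They are given by chi_k(m) = zeta_7^(k*m) for k = 0,...,6. Row orthogonality: sum_m chi_k(m) conj(chi_l(m)) = 7 * [k = l].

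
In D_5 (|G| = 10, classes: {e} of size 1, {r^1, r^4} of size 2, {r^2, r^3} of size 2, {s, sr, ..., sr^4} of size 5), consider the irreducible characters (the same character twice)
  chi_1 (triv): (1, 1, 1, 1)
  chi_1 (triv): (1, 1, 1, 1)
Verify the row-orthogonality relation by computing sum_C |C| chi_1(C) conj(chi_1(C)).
Sum = 10 = |G| = 10; so <chi_1, chi_1> = 1 (norm-1 confirms irreducibility).

Proof sketch: Compute term by term over conjugacy classes (|C| * chi_1(C) * conj(chi_1(C))):
  1*(1)*conj(1) + 2*(1)*conj(1) + 2*(1)*conj(1) + 5*(1)*conj(1)
  = (1) + (2) + (2) + (5)
  = 10.
Dividing by |G| = 10 gives 10/10 = 1, matching the row-orthogonality relation <chi_1, chi_1> = [chi_1 = chi_1].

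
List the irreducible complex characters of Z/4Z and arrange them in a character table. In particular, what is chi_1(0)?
Character table of Z/4Z (irreps indexed chi_0,...,chi_3 with chi_k(m) = zeta_4^(k*m), zeta_4 = exp(2*pi*i/4)):
  irrep \ class  {0} (size 1)  {1} (size 1)  {2} (size 1)  {3} (size 1)
  chi_0          1             1             1             1           
  chi_1          1             I             -1            -I          
  chi_2          1             -1            1             -1          
  chi_3          1             -I            -1            I           

Spot check: chi_1(0) = zeta_4^(1*0) = zeta_4^0 = 1.

Details: Z/4Z is abelian, so all 4 irreducible complex representations are 1-dimensional. They are given by chi_k(m) = zeta_4^(k*m) for k = 0,...,3. Row orthogonality: sum_m chi_k(m) conj(chi_l(m)) = 4 * [k = l].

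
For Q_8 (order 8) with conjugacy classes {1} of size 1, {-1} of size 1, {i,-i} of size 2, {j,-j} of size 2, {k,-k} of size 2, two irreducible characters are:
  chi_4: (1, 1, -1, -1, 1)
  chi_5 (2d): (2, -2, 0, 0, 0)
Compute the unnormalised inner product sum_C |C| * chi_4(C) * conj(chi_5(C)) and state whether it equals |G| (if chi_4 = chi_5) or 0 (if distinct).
Sum = 0; so <chi_4, chi_5> = 0 (distinct irreducibles are orthogonal).

Compute term by term over conjugacy classes (|C| * chi_4(C) * conj(chi_5(C))):
  1*(1)*conj(2) + 1*(1)*conj(-2) + 2*(-1)*conj(0) + 2*(-1)*conj(0) + 2*(1)*conj(0)
  = (2) + (-2) + (0) + (0) + (0)
  = 0.
Dividing by |G| = 8 gives 0/8 = 0, matching the row-orthogonality relation <chi_4, chi_5> = [chi_4 = chi_5].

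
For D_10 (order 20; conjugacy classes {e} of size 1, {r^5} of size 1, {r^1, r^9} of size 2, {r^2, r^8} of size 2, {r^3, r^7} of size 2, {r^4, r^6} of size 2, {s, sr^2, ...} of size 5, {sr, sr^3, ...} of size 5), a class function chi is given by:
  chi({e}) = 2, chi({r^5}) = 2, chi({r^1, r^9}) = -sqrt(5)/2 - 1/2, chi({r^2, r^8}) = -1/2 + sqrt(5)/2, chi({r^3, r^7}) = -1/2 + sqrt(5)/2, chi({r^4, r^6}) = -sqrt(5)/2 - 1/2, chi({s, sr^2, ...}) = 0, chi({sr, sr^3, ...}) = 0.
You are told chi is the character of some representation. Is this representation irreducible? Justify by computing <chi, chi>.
Irreducible: <chi, chi> = 1.

Details: <chi, chi> = (1/|G|) sum_C |C| * |chi(C)|^2 = (1/20)[1*|2|^2 + 1*|2|^2 + 2*|-sqrt(5)/2 - 1/2|^2 + 2*|-1/2 + sqrt(5)/2|^2 + 2*|-1/2 + sqrt(5)/2|^2 + 2*|-sqrt(5)/2 - 1/2|^2 + 5*|0|^2 + 5*|0|^2]
  = (1/20)[(4) + (4) + (sqrt(5) + 3) + (3 - sqrt(5)) + (3 - sqrt(5)) + (sqrt(5) + 3) + (0) + (0)] = 20/20 = 1.
A character is irreducible iff <chi, chi> = 1, so this representation is irreducible.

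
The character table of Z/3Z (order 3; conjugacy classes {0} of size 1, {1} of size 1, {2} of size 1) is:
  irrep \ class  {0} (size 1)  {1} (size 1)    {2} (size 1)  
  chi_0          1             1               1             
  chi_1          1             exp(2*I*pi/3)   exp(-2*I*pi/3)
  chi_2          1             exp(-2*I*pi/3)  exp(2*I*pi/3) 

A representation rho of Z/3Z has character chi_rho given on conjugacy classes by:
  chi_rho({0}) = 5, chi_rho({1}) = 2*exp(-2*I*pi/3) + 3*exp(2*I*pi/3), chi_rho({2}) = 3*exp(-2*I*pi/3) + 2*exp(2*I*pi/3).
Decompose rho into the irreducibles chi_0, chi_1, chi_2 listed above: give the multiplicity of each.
Multiplicities: chi_0: 0, chi_1: 3, chi_2: 2.

Justification: Use <chi_rho, chi> = (1/|G|) sum_C |C| * chi_rho(C) * conj(chi(C)) with |G| = 3 for each irreducible chi in the table:
  <chi_rho, chi_0> = (1/3)[1*(5)*conj(1) + 1*(2*exp(-2*I*pi/3) + 3*exp(2*I*pi/3))*conj(1) + 1*(3*exp(-2*I*pi/3) + 2*exp(2*I*pi/3))*conj(1)]
      = (1/3)[(5) + (2*exp(-2*I*pi/3) + 3*exp(2*I*pi/3)) + (3*exp(-2*I*pi/3) + 2*exp(2*I*pi/3))] = 0/3 = 0
  <chi_rho, chi_1> = (1/3)[1*(5)*conj(1) + 1*(2*exp(-2*I*pi/3) + 3*exp(2*I*pi/3))*conj(exp(2*I*pi/3)) + 1*(3*exp(-2*I*pi/3) + 2*exp(2*I*pi/3))*conj(exp(-2*I*pi/3))]
      = (1/3)[(5) + (3 + 2*exp(2*I*pi/3)) + (3 + 2*exp(-2*I*pi/3))] = 9/3 = 3
  <chi_rho, chi_2> = (1/3)[1*(5)*conj(1) + 1*(2*exp(-2*I*pi/3) + 3*exp(2*I*pi/3))*conj(exp(-2*I*pi/3)) + 1*(3*exp(-2*I*pi/3) + 2*exp(2*I*pi/3))*conj(exp(2*I*pi/3))]
      = (1/3)[(5) + (2 + 3*exp(-2*I*pi/3)) + (2 + 3*exp(2*I*pi/3))] = 6/3 = 2
(Exp terms are combined using exp(i*s)*conj(exp(i*t)) = exp(i*(s-t)), and sums of them are collapsed using the identity that for every m > 1 the m distinct m-th roots of unity sum to 0, e.g. 1 + exp(2*I*pi/3) + exp(-2*I*pi/3) = 0.)
Dimension check: dim(rho) = sum (mult * dim) = 0*1 + 3*1 + 2*1 = 5 = chi_rho(e) = 5.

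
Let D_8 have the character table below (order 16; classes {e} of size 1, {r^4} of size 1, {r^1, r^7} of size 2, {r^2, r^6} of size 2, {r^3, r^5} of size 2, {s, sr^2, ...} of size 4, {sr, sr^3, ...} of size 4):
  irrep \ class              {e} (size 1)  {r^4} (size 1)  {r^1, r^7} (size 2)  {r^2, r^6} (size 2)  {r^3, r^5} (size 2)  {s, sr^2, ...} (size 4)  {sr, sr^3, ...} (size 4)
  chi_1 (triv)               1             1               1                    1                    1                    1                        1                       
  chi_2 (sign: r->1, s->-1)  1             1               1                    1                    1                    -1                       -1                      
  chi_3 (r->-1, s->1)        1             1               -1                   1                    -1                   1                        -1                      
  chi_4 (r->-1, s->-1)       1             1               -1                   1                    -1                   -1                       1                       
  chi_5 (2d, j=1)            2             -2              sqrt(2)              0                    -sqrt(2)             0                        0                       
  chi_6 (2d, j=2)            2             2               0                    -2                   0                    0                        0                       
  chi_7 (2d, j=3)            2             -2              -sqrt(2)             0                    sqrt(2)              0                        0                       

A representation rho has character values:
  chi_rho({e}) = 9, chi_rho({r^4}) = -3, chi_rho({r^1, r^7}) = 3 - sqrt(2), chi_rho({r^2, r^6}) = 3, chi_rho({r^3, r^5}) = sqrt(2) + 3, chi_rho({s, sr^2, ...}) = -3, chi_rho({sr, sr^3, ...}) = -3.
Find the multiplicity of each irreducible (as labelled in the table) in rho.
Multiplicities: chi_1: 0, chi_2: 3, chi_3: 0, chi_4: 0, chi_5: 1, chi_6: 0, chi_7: 2.

Explanation: Use <chi_rho, chi> = (1/|G|) sum_C |C| * chi_rho(C) * conj(chi(C)) with |G| = 16 for each irreducible chi in the table:
  <chi_rho, chi_1> = (1/16)[1*(9)*conj(1) + 1*(-3)*conj(1) + 2*(3 - sqrt(2))*conj(1) + 2*(3)*conj(1) + 2*(sqrt(2) + 3)*conj(1) + 4*(-3)*conj(1) + 4*(-3)*conj(1)]
      = (1/16)[(9) + (-3) + (6 - 2*sqrt(2)) + (6) + (2*sqrt(2) + 6) + (-12) + (-12)] = 0/16 = 0
  <chi_rho, chi_2> = (1/16)[1*(9)*conj(1) + 1*(-3)*conj(1) + 2*(3 - sqrt(2))*conj(1) + 2*(3)*conj(1) + 2*(sqrt(2) + 3)*conj(1) + 4*(-3)*conj(-1) + 4*(-3)*conj(-1)]
      = (1/16)[(9) + (-3) + (6 - 2*sqrt(2)) + (6) + (2*sqrt(2) + 6) + (12) + (12)] = 48/16 = 3
  <chi_rho, chi_3> = (1/16)[1*(9)*conj(1) + 1*(-3)*conj(1) + 2*(3 - sqrt(2))*conj(-1) + 2*(3)*conj(1) + 2*(sqrt(2) + 3)*conj(-1) + 4*(-3)*conj(1) + 4*(-3)*conj(-1)]
      = (1/16)[(9) + (-3) + (-6 + 2*sqrt(2)) + (6) + (-6 - 2*sqrt(2)) + (-12) + (12)] = 0/16 = 0
  <chi_rho, chi_4> = (1/16)[1*(9)*conj(1) + 1*(-3)*conj(1) + 2*(3 - sqrt(2))*conj(-1) + 2*(3)*conj(1) + 2*(sqrt(2) + 3)*conj(-1) + 4*(-3)*conj(-1) + 4*(-3)*conj(1)]
      = (1/16)[(9) + (-3) + (-6 + 2*sqrt(2)) + (6) + (-6 - 2*sqrt(2)) + (12) + (-12)] = 0/16 = 0
  <chi_rho, chi_5> = (1/16)[1*(9)*conj(2) + 1*(-3)*conj(-2) + 2*(3 - sqrt(2))*conj(sqrt(2)) + 2*(3)*conj(0) + 2*(sqrt(2) + 3)*conj(-sqrt(2)) + 4*(-3)*conj(0) + 4*(-3)*conj(0)]
      = (1/16)[(18) + (6) + (-4 + 6*sqrt(2)) + (0) + (-6*sqrt(2) - 4) + (0) + (0)] = 16/16 = 1
  <chi_rho, chi_6> = (1/16)[1*(9)*conj(2) + 1*(-3)*conj(2) + 2*(3 - sqrt(2))*conj(0) + 2*(3)*conj(-2) + 2*(sqrt(2) + 3)*conj(0) + 4*(-3)*conj(0) + 4*(-3)*conj(0)]
      = (1/16)[(18) + (-6) + (0) + (-12) + (0) + (0) + (0)] = 0/16 = 0
  <chi_rho, chi_7> = (1/16)[1*(9)*conj(2) + 1*(-3)*conj(-2) + 2*(3 - sqrt(2))*conj(-sqrt(2)) + 2*(3)*conj(0) + 2*(sqrt(2) + 3)*conj(sqrt(2)) + 4*(-3)*conj(0) + 4*(-3)*conj(0)]
      = (1/16)[(18) + (6) + (4 - 6*sqrt(2)) + (0) + (4 + 6*sqrt(2)) + (0) + (0)] = 32/16 = 2
Dimension check: dim(rho) = sum (mult * dim) = 0*1 + 3*1 + 0*1 + 0*1 + 1*2 + 0*2 + 2*2 = 9 = chi_rho(e) = 9.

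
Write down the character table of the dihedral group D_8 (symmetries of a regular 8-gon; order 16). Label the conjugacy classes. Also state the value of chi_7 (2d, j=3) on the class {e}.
Conjugacy classes: {e} of size 1, {r^4} of size 1, {r^1, r^7} of size 2, {r^2, r^6} of size 2, {r^3, r^5} of size 2, {s, sr^2, ...} of size 4, {sr, sr^3, ...} of size 4.
Character table:
  irrep \ class              {e} (size 1)  {r^4} (size 1)  {r^1, r^7} (size 2)  {r^2, r^6} (size 2)  {r^3, r^5} (size 2)  {s, sr^2, ...} (size 4)  {sr, sr^3, ...} (size 4)
  chi_1 (triv)               1             1               1                    1                    1                    1                        1                       
  chi_2 (sign: r->1, s->-1)  1             1               1                    1                    1                    -1                       -1                      
  chi_3 (r->-1, s->1)        1             1               -1                   1                    -1                   1                        -1                      
  chi_4 (r->-1, s->-1)       1             1               -1                   1                    -1                   -1                       1                       
  chi_5 (2d, j=1)            2             -2              sqrt(2)              0                    -sqrt(2)             0                        0                       
  chi_6 (2d, j=2)            2             2               0                    -2                   0                    0                        0                       
  chi_7 (2d, j=3)            2             -2              -sqrt(2)             0                    sqrt(2)              0                        0                       

Spot check: chi_7 (2d, j=3) on {e} = 2.

Derivation: D_8 has order 2*8 = 16 with 7 conjugacy classes, hence 7 irreducibles. Sum of squared dims 1 + 1 + 1 + 1 + 4 + 4 + 4 = 16 = |G|. Linear characters come from the abelianisation; the 2-dimensional irreps have character r^k -> 2*cos(2*pi*j*k/8), reflections -> 0.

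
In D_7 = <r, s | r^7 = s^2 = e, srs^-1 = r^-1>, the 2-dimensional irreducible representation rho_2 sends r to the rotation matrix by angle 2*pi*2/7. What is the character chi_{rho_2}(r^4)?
chi_{rho_2}(r^4) = 2*cos(2*pi*2*4/7) = 2*cos(16*pi/7)

rho_2(r^4) is rotation by angle 2*pi*2*4/7, whose trace is 2*cos(2*pi*2*4/7) = 2*cos(16*pi/7).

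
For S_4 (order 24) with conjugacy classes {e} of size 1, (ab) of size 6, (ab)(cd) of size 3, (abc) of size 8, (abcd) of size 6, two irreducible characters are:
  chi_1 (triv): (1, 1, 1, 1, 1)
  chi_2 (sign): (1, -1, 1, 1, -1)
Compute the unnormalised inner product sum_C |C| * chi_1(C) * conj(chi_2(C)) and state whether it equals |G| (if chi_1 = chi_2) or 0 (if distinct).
Sum = 0; so <chi_1, chi_2> = 0 (distinct irreducibles are orthogonal).

Solution. Compute term by term over conjugacy classes (|C| * chi_1(C) * conj(chi_2(C))):
  1*(1)*conj(1) + 6*(1)*conj(-1) + 3*(1)*conj(1) + 8*(1)*conj(1) + 6*(1)*conj(-1)
  = (1) + (-6) + (3) + (8) + (-6)
  = 0.
Dividing by |G| = 24 gives 0/24 = 0, matching the row-orthogonality relation <chi_1, chi_2> = [chi_1 = chi_2].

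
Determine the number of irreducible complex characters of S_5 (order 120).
7

Proof sketch: The number of irreducible complex representations of a finite group equals its number of conjugacy classes. Conjugacy classes in S_5 correspond to cycle types, i.e. partitions of 5; there are p(5) = 7 of them, so S_5 (order 120) has exactly 7 irreducible complex representations.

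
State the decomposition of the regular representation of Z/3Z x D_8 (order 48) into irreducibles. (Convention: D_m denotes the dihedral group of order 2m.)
Each irreducible V_i of dimension d_i appears with multiplicity d_i, i.e. rho_reg = (direct sum over all irreducibles V_i) d_i V_i. The irreducible dimensions for Z/3Z x D_8 are 1, 1, 1, 1, 1, 1, 1, 1, 1, 1, 1, 1, 2, 2, 2, 2, 2, 2, 2, 2, 2: 12 irreducibles of dimension 1, each with multiplicity 1; 9 irreducibles of dimension 2, each with multiplicity 2. Total dimension 12*1*1 + 9*2*2 = 48 = |G|.

Justification: General theorem: in the regular representation of a finite group G, each irreducible appears with multiplicity equal to its dimension. Check: dim(rho_reg) = sum d_i^2 = 1 + 1 + 1 + 1 + 1 + 1 + 1 + 1 + 1 + 1 + 1 + 1 + 4 + 4 + 4 + 4 + 4 + 4 + 4 + 4 + 4 = 48 = |G|.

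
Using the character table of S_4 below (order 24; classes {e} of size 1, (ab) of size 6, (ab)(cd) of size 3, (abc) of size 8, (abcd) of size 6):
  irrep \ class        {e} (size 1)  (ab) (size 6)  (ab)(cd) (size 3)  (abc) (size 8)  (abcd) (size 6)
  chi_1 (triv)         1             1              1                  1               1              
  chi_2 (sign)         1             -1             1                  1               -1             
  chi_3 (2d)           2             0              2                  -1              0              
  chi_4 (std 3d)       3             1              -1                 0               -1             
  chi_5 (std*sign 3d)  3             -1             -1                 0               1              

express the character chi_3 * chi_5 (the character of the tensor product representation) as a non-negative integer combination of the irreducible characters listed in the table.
chi_3 tensor chi_5 = chi_4 + chi_5 (all other irreducibles have multiplicity 0).

Details: The character of a tensor product is the pointwise product (chi_3 * chi_5)(C) = chi_3(C) * chi_5(C):
  {e}: (2)*(3), (ab): (0)*(-1), (ab)(cd): (2)*(-1), (abc): (-1)*(0), (abcd): (0)*(1)
so (chi_3 * chi_5) takes values
  {e} -> 6, (ab) -> 0, (ab)(cd) -> -2, (abc) -> 0, (abcd) -> 0.
Now take the inner product of this character with each irreducible chi from the table, <chi_3*chi_5, chi> = (1/24) sum_C |C| (chi_3*chi_5)(C) conj(chi(C)):
  <chi_3*chi_5, chi_1> = (1/24)[1*(6)*conj(1) + 6*(0)*conj(1) + 3*(-2)*conj(1) + 8*(0)*conj(1) + 6*(0)*conj(1)]
      = (1/24)[(6) + (0) + (-6) + (0) + (0)] = 0/24 = 0
  <chi_3*chi_5, chi_2> = (1/24)[1*(6)*conj(1) + 6*(0)*conj(-1) + 3*(-2)*conj(1) + 8*(0)*conj(1) + 6*(0)*conj(-1)]
      = (1/24)[(6) + (0) + (-6) + (0) + (0)] = 0/24 = 0
  <chi_3*chi_5, chi_3> = (1/24)[1*(6)*conj(2) + 6*(0)*conj(0) + 3*(-2)*conj(2) + 8*(0)*conj(-1) + 6*(0)*conj(0)]
      = (1/24)[(12) + (0) + (-12) + (0) + (0)] = 0/24 = 0
  <chi_3*chi_5, chi_4> = (1/24)[1*(6)*conj(3) + 6*(0)*conj(1) + 3*(-2)*conj(-1) + 8*(0)*conj(0) + 6*(0)*conj(-1)]
      = (1/24)[(18) + (0) + (6) + (0) + (0)] = 24/24 = 1
  <chi_3*chi_5, chi_5> = (1/24)[1*(6)*conj(3) + 6*(0)*conj(-1) + 3*(-2)*conj(-1) + 8*(0)*conj(0) + 6*(0)*conj(1)]
      = (1/24)[(18) + (0) + (6) + (0) + (0)] = 24/24 = 1
Hence the multiplicities are chi_4: 1, chi_5: 1. Dimension check: dim(chi_3)*dim(chi_5) = 2*3 = 6 and sum (mult * dim) = 1*3 + 1*3 = 6.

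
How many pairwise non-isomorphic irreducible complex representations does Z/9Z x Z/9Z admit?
81

Solution. The number of irreducible complex representations of a finite group equals its number of conjugacy classes. Z/9Z x Z/9Z is abelian of order 81, so every element is its own conjugacy class: 81 classes, so Z/9Z x Z/9Z (order 81) has exactly 81 irreducible complex representations.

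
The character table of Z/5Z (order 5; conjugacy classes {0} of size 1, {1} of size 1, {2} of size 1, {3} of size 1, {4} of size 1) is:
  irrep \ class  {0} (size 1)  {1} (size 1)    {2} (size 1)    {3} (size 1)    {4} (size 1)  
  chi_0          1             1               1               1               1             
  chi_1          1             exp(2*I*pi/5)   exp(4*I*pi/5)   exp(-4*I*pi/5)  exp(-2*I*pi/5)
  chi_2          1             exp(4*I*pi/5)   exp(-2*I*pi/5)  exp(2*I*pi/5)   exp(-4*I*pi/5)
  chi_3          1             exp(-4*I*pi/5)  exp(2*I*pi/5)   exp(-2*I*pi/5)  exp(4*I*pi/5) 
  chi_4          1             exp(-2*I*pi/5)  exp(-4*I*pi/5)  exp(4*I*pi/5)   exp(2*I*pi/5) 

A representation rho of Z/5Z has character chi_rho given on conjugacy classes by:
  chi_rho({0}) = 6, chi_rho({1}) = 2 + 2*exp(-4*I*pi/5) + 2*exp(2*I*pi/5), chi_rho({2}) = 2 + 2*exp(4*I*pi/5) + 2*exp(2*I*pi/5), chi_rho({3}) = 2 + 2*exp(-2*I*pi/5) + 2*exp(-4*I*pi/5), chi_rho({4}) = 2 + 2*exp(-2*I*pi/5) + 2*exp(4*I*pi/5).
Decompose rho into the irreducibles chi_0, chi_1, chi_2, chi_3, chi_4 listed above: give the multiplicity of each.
Multiplicities: chi_0: 2, chi_1: 2, chi_2: 0, chi_3: 2, chi_4: 0.

Use <chi_rho, chi> = (1/|G|) sum_C |C| * chi_rho(C) * conj(chi(C)) with |G| = 5 for each irreducible chi in the table:
  <chi_rho, chi_0> = (1/5)[1*(6)*conj(1) + 1*(2 + 2*exp(-4*I*pi/5) + 2*exp(2*I*pi/5))*conj(1) + 1*(2 + 2*exp(4*I*pi/5) + 2*exp(2*I*pi/5))*conj(1) + 1*(2 + 2*exp(-2*I*pi/5) + 2*exp(-4*I*pi/5))*conj(1) + 1*(2 + 2*exp(-2*I*pi/5) + 2*exp(4*I*pi/5))*conj(1)]
      = (1/5)[(6) + (2 + 2*exp(-4*I*pi/5) + 2*exp(2*I*pi/5)) + (2 + 2*exp(4*I*pi/5) + 2*exp(2*I*pi/5)) + (2 + 2*exp(-2*I*pi/5) + 2*exp(-4*I*pi/5)) + (2 + 2*exp(-2*I*pi/5) + 2*exp(4*I*pi/5))] = 10/5 = 2
  <chi_rho, chi_1> = (1/5)[1*(6)*conj(1) + 1*(2 + 2*exp(-4*I*pi/5) + 2*exp(2*I*pi/5))*conj(exp(2*I*pi/5)) + 1*(2 + 2*exp(4*I*pi/5) + 2*exp(2*I*pi/5))*conj(exp(4*I*pi/5)) + 1*(2 + 2*exp(-2*I*pi/5) + 2*exp(-4*I*pi/5))*conj(exp(-4*I*pi/5)) + 1*(2 + 2*exp(-2*I*pi/5) + 2*exp(4*I*pi/5))*conj(exp(-2*I*pi/5))]
      = (1/5)[(6) + (2 + 2*exp(-2*I*pi/5) + 2*exp(4*I*pi/5)) + (2 + 2*exp(-2*I*pi/5) + 2*exp(-4*I*pi/5)) + (2 + 2*exp(4*I*pi/5) + 2*exp(2*I*pi/5)) + (2 + 2*exp(-4*I*pi/5) + 2*exp(2*I*pi/5))] = 10/5 = 2
  <chi_rho, chi_2> = (1/5)[1*(6)*conj(1) + 1*(2 + 2*exp(-4*I*pi/5) + 2*exp(2*I*pi/5))*conj(exp(4*I*pi/5)) + 1*(2 + 2*exp(4*I*pi/5) + 2*exp(2*I*pi/5))*conj(exp(-2*I*pi/5)) + 1*(2 + 2*exp(-2*I*pi/5) + 2*exp(-4*I*pi/5))*conj(exp(2*I*pi/5)) + 1*(2 + 2*exp(-2*I*pi/5) + 2*exp(4*I*pi/5))*conj(exp(-4*I*pi/5))]
      = (1/5)[(6) + (2*exp(-2*I*pi/5) + 2*exp(-4*I*pi/5) + 2*exp(2*I*pi/5)) + (2*exp(-4*I*pi/5) + 2*exp(4*I*pi/5) + 2*exp(2*I*pi/5)) + (2*exp(-2*I*pi/5) + 2*exp(-4*I*pi/5) + 2*exp(4*I*pi/5)) + (2*exp(-2*I*pi/5) + 2*exp(4*I*pi/5) + 2*exp(2*I*pi/5))] = 0/5 = 0
  <chi_rho, chi_3> = (1/5)[1*(6)*conj(1) + 1*(2 + 2*exp(-4*I*pi/5) + 2*exp(2*I*pi/5))*conj(exp(-4*I*pi/5)) + 1*(2 + 2*exp(4*I*pi/5) + 2*exp(2*I*pi/5))*conj(exp(2*I*pi/5)) + 1*(2 + 2*exp(-2*I*pi/5) + 2*exp(-4*I*pi/5))*conj(exp(-2*I*pi/5)) + 1*(2 + 2*exp(-2*I*pi/5) + 2*exp(4*I*pi/5))*conj(exp(4*I*pi/5))]
      = (1/5)[(6) + (2 + 2*exp(-4*I*pi/5) + 2*exp(4*I*pi/5)) + (2 + 2*exp(-2*I*pi/5) + 2*exp(2*I*pi/5)) + (2 + 2*exp(-2*I*pi/5) + 2*exp(2*I*pi/5)) + (2 + 2*exp(-4*I*pi/5) + 2*exp(4*I*pi/5))] = 10/5 = 2
  <chi_rho, chi_4> = (1/5)[1*(6)*conj(1) + 1*(2 + 2*exp(-4*I*pi/5) + 2*exp(2*I*pi/5))*conj(exp(-2*I*pi/5)) + 1*(2 + 2*exp(4*I*pi/5) + 2*exp(2*I*pi/5))*conj(exp(-4*I*pi/5)) + 1*(2 + 2*exp(-2*I*pi/5) + 2*exp(-4*I*pi/5))*conj(exp(4*I*pi/5)) + 1*(2 + 2*exp(-2*I*pi/5) + 2*exp(4*I*pi/5))*conj(exp(2*I*pi/5))]
      = (1/5)[(6) + (2*exp(-2*I*pi/5) + 2*exp(4*I*pi/5) + 2*exp(2*I*pi/5)) + (2*exp(-2*I*pi/5) + 2*exp(-4*I*pi/5) + 2*exp(4*I*pi/5)) + (2*exp(-4*I*pi/5) + 2*exp(4*I*pi/5) + 2*exp(2*I*pi/5)) + (2*exp(-2*I*pi/5) + 2*exp(-4*I*pi/5) + 2*exp(2*I*pi/5))] = 0/5 = 0
(Exp terms are combined using exp(i*s)*conj(exp(i*t)) = exp(i*(s-t)), and sums of them are collapsed using the identity that for every m > 1 the m distinct m-th roots of unity sum to 0, e.g. 1 + exp(2*I*pi/3) + exp(-2*I*pi/3) = 0.)
Dimension check: dim(rho) = sum (mult * dim) = 2*1 + 2*1 + 0*1 + 2*1 + 0*1 = 6 = chi_rho(e) = 6.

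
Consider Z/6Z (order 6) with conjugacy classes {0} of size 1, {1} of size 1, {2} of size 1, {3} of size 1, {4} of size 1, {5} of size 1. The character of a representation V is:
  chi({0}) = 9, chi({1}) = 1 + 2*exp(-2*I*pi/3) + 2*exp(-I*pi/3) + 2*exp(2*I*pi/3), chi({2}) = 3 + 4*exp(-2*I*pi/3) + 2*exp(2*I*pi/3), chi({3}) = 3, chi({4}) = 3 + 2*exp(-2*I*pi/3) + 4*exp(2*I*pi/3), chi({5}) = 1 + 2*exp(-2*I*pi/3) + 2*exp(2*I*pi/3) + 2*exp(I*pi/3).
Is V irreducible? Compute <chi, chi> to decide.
Not irreducible (reducible): <chi, chi> = 17 > 1.

Details: <chi, chi> = (1/|G|) sum_C |C| * |chi(C)|^2 = (1/6)[1*|9|^2 + 1*|1 + 2*exp(-2*I*pi/3) + 2*exp(-I*pi/3) + 2*exp(2*I*pi/3)|^2 + 1*|3 + 4*exp(-2*I*pi/3) + 2*exp(2*I*pi/3)|^2 + 1*|3|^2 + 1*|3 + 2*exp(-2*I*pi/3) + 4*exp(2*I*pi/3)|^2 + 1*|1 + 2*exp(-2*I*pi/3) + 2*exp(2*I*pi/3) + 2*exp(I*pi/3)|^2]
  = (1/6)[(81) + (3) + (3) + (9) + (3) + (3)] = 102/6 = 17.
(Exp terms are combined using exp(i*s)*conj(exp(i*t)) = exp(i*(s-t)), and sums of them are collapsed using the identity that for every m > 1 the m distinct m-th roots of unity sum to 0, e.g. 1 + exp(2*I*pi/3) + exp(-2*I*pi/3) = 0.)
A character is irreducible iff <chi, chi> = 1, so this representation is reducible.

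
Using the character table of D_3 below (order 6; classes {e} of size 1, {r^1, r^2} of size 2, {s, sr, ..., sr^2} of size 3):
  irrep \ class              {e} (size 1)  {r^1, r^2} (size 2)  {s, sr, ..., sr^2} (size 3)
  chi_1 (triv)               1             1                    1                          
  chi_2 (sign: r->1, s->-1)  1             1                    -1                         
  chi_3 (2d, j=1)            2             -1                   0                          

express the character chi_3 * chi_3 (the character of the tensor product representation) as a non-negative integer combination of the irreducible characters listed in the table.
chi_3 tensor chi_3 = chi_1 + chi_2 + chi_3 (all other irreducibles have multiplicity 0).

Argument: The character of a tensor product is the pointwise product (chi_3 * chi_3)(C) = chi_3(C) * chi_3(C):
  {e}: (2)*(2), {r^1, r^2}: (-1)*(-1), {s, sr, ..., sr^2}: (0)*(0)
so (chi_3 * chi_3) takes values
  {e} -> 4, {r^1, r^2} -> 1, {s, sr, ..., sr^2} -> 0.
Now take the inner product of this character with each irreducible chi from the table, <chi_3*chi_3, chi> = (1/6) sum_C |C| (chi_3*chi_3)(C) conj(chi(C)):
  <chi_3*chi_3, chi_1> = (1/6)[1*(4)*conj(1) + 2*(1)*conj(1) + 3*(0)*conj(1)]
      = (1/6)[(4) + (2) + (0)] = 6/6 = 1
  <chi_3*chi_3, chi_2> = (1/6)[1*(4)*conj(1) + 2*(1)*conj(1) + 3*(0)*conj(-1)]
      = (1/6)[(4) + (2) + (0)] = 6/6 = 1
  <chi_3*chi_3, chi_3> = (1/6)[1*(4)*conj(2) + 2*(1)*conj(-1) + 3*(0)*conj(0)]
      = (1/6)[(8) + (-2) + (0)] = 6/6 = 1
Hence the multiplicities are chi_1: 1, chi_2: 1, chi_3: 1. Dimension check: dim(chi_3)*dim(chi_3) = 2*2 = 4 and sum (mult * dim) = 1*1 + 1*1 + 1*2 = 4.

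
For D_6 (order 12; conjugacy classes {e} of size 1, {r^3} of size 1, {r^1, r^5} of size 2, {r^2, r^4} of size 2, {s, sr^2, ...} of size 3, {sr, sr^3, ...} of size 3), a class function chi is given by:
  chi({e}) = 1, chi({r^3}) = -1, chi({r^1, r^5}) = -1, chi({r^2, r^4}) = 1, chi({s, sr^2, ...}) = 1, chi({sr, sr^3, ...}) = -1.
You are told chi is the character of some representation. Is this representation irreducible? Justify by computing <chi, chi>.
Irreducible: <chi, chi> = 1.

Working: <chi, chi> = (1/|G|) sum_C |C| * |chi(C)|^2 = (1/12)[1*|1|^2 + 1*|-1|^2 + 2*|-1|^2 + 2*|1|^2 + 3*|1|^2 + 3*|-1|^2]
  = (1/12)[(1) + (1) + (2) + (2) + (3) + (3)] = 12/12 = 1.
A character is irreducible iff <chi, chi> = 1, so this representation is irreducible.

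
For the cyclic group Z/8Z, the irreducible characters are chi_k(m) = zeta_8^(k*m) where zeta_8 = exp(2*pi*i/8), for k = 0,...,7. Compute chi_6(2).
chi_6(2) = zeta_8^12 = -1

chi_6(2) = zeta_8^(6*2) = zeta_8^12. Since zeta_8^8 = 1, this equals zeta_8^4 = exp(2*pi*i*4/8) = -1.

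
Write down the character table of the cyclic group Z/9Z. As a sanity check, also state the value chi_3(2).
Character table of Z/9Z (irreps indexed chi_0,...,chi_8 with chi_k(m) = zeta_9^(k*m), zeta_9 = exp(2*pi*i/9)):
  irrep \ class  {0} (size 1)  {1} (size 1)    {2} (size 1)    {3} (size 1)    {4} (size 1)    {5} (size 1)    {6} (size 1)    {7} (size 1)    {8} (size 1)  
  chi_0          1             1               1               1               1               1               1               1               1             
  chi_1          1             exp(2*I*pi/9)   exp(4*I*pi/9)   exp(2*I*pi/3)   exp(8*I*pi/9)   exp(-8*I*pi/9)  exp(-2*I*pi/3)  exp(-4*I*pi/9)  exp(-2*I*pi/9)
  chi_2          1             exp(4*I*pi/9)   exp(8*I*pi/9)   exp(-2*I*pi/3)  exp(-2*I*pi/9)  exp(2*I*pi/9)   exp(2*I*pi/3)   exp(-8*I*pi/9)  exp(-4*I*pi/9)
  chi_3          1             exp(2*I*pi/3)   exp(-2*I*pi/3)  1               exp(2*I*pi/3)   exp(-2*I*pi/3)  1               exp(2*I*pi/3)   exp(-2*I*pi/3)
  chi_4          1             exp(8*I*pi/9)   exp(-2*I*pi/9)  exp(2*I*pi/3)   exp(-4*I*pi/9)  exp(4*I*pi/9)   exp(-2*I*pi/3)  exp(2*I*pi/9)   exp(-8*I*pi/9)
  chi_5          1             exp(-8*I*pi/9)  exp(2*I*pi/9)   exp(-2*I*pi/3)  exp(4*I*pi/9)   exp(-4*I*pi/9)  exp(2*I*pi/3)   exp(-2*I*pi/9)  exp(8*I*pi/9) 
  chi_6          1             exp(-2*I*pi/3)  exp(2*I*pi/3)   1               exp(-2*I*pi/3)  exp(2*I*pi/3)   1               exp(-2*I*pi/3)  exp(2*I*pi/3) 
  chi_7          1             exp(-4*I*pi/9)  exp(-8*I*pi/9)  exp(2*I*pi/3)   exp(2*I*pi/9)   exp(-2*I*pi/9)  exp(-2*I*pi/3)  exp(8*I*pi/9)   exp(4*I*pi/9) 
  chi_8          1             exp(-2*I*pi/9)  exp(-4*I*pi/9)  exp(-2*I*pi/3)  exp(-8*I*pi/9)  exp(8*I*pi/9)   exp(2*I*pi/3)   exp(4*I*pi/9)   exp(2*I*pi/9) 

Spot check: chi_3(2) = zeta_9^(3*2) = zeta_9^6 = exp(-2*I*pi/3).

Z/9Z is abelian, so all 9 irreducible complex representations are 1-dimensional. They are given by chi_k(m) = zeta_9^(k*m) for k = 0,...,8. Row orthogonality: sum_m chi_k(m) conj(chi_l(m)) = 9 * [k = l].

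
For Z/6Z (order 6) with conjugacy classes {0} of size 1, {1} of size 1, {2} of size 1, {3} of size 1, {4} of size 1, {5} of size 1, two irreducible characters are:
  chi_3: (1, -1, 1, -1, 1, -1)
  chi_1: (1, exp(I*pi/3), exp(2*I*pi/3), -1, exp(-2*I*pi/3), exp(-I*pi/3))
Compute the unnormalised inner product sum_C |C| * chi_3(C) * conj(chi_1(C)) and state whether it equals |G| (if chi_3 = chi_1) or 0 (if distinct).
Sum = 0; so <chi_3, chi_1> = 0 (distinct irreducibles are orthogonal).

Reasoning: Compute term by term over conjugacy classes (|C| * chi_3(C) * conj(chi_1(C))):
  1*(1)*conj(1) + 1*(-1)*conj(exp(I*pi/3)) + 1*(1)*conj(exp(2*I*pi/3)) + 1*(-1)*conj(-1) + 1*(1)*conj(exp(-2*I*pi/3)) + 1*(-1)*conj(exp(-I*pi/3))
  = (1) + (-exp(-I*pi/3)) + (exp(-2*I*pi/3)) + (1) + (exp(2*I*pi/3)) + (-exp(I*pi/3))
  = 0.
(Exp terms are combined using exp(i*s)*conj(exp(i*t)) = exp(i*(s-t)), and sums of them are collapsed using the identity that for every m > 1 the m distinct m-th roots of unity sum to 0, e.g. 1 + exp(2*I*pi/3) + exp(-2*I*pi/3) = 0.)
Dividing by |G| = 6 gives 0/6 = 0, matching the row-orthogonality relation <chi_3, chi_1> = [chi_3 = chi_1].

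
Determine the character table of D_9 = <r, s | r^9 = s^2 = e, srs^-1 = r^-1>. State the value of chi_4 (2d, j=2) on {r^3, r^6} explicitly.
Conjugacy classes: {e} of size 1, {r^1, r^8} of size 2, {r^2, r^7} of size 2, {r^3, r^6} of size 2, {r^4, r^5} of size 2, {s, sr, ..., sr^8} of size 9.
Character table:
  irrep \ class              {e} (size 1)  {r^1, r^8} (size 2)  {r^2, r^7} (size 2)  {r^3, r^6} (size 2)  {r^4, r^5} (size 2)  {s, sr, ..., sr^8} (size 9)
  chi_1 (triv)               1             1                    1                    1                    1                    1                          
  chi_2 (sign: r->1, s->-1)  1             1                    1                    1                    1                    -1                         
  chi_3 (2d, j=1)            2             2*cos(2*pi/9)        2*cos(4*pi/9)        -1                   -2*cos(pi/9)         0                          
  chi_4 (2d, j=2)            2             2*cos(4*pi/9)        -2*cos(pi/9)         -1                   2*cos(2*pi/9)        0                          
  chi_5 (2d, j=3)            2             -1                   -1                   2                    -1                   0                          
  chi_6 (2d, j=4)            2             -2*cos(pi/9)         2*cos(2*pi/9)        -1                   2*cos(4*pi/9)        0                          

Spot check: chi_4 (2d, j=2) on {r^3, r^6} = -1.

Argument: D_9 has order 2*9 = 18 with 6 conjugacy classes, hence 6 irreducibles. Sum of squared dims 1 + 1 + 4 + 4 + 4 + 4 = 18 = |G|. Linear characters come from the abelianisation; the 2-dimensional irreps have character r^k -> 2*cos(2*pi*j*k/9), reflections -> 0.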